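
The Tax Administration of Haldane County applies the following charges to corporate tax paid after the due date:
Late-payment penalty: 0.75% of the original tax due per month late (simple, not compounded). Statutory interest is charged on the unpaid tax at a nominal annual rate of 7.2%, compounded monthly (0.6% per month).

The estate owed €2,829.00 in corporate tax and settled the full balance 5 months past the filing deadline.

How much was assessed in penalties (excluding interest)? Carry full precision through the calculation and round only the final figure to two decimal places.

Late-payment penalty = 0.75% × €2,829.00 × 5 mo = €106.09…

€106.09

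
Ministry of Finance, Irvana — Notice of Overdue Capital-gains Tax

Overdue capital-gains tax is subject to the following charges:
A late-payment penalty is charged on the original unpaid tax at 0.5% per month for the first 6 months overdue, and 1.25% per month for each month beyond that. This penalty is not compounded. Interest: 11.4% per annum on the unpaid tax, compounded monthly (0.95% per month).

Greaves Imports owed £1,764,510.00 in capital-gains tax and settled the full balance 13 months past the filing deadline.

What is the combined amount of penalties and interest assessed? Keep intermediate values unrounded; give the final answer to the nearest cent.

£438,111.31

Penalty, months 1–6: 6 × 0.5% × £1,764,510.00 = £52,935.30
Penalty, months 7–13: 7 × 1.25% × £1,764,510.00 = £154,394.63…
Interest: £1,764,510.00 × ((1 + 0.0095)^13 − 1) = £1,764,510.00 × 0.1307906… = £230,781.3813…
Penalties + interest = £207,329.9250 + £230,781.3813… = £438,111.31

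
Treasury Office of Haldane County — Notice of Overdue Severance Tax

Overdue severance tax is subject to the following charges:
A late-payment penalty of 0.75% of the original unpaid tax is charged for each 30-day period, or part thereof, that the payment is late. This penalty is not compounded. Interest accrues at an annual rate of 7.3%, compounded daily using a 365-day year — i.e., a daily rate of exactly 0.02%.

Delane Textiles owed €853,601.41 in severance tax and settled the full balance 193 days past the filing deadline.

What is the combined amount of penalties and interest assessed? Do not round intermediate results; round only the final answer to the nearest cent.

€78,403.84

Penalty periods: ⌈193/30⌉ = 7; penalty = 7 × 0.75% × €853,601.41 = €44,814.07…
Interest: €853,601.41 × ((1 + 0.0002)^193 − 1) = €853,601.41 × 0.03935065… = €33,589.7680…
Penalties + interest = €44,814.0740… + €33,589.7680… = €78,403.84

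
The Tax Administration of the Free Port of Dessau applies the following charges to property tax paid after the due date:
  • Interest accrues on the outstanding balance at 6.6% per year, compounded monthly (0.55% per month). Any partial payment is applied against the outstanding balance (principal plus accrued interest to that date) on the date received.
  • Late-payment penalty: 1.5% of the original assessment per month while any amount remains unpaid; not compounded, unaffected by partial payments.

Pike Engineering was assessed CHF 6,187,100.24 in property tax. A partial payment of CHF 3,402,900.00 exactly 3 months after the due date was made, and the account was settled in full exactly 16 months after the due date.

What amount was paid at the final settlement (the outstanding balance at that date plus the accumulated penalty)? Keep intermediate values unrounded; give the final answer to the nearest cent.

Balance at month 3: CHF 6,187,100.2400 × (1 + 0.0055)^3 = CHF 6,289,749.9027…
After CHF 3,402,900.00 payment: CHF 6,289,749.9027… − CHF 3,402,900.00 = CHF 2,886,849.9027…
Balance at month 16: CHF 2,886,849.9027… × (1 + 0.0055)^13 = CHF 3,100,210.4664…
Penalty: 16 × 1.5% × CHF 6,187,100.24 = CHF 1,484,904.06…
Final settlement = outstanding balance + penalty = CHF 3,100,210.4664… + CHF 1,484,904.06… = CHF 4,585,114.52

CHF 4,585,114.52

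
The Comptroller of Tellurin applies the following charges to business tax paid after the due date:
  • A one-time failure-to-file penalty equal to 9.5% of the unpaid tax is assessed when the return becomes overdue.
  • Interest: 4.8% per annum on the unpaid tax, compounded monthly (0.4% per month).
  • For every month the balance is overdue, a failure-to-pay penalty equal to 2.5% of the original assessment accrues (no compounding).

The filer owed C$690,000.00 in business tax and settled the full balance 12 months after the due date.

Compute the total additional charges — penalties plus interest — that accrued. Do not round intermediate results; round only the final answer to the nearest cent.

Failure-to-file penalty: 9.5% × C$690,000.00 = C$65,550.00
Failure-to-pay penalty = 2.5% × C$690,000.00 × 12 mo = C$207,000.00
Interest: C$690,000.00 × ((1 + 0.004)^12 − 1) = C$690,000.00 × 0.0490702… = C$33,858.4432…
Penalties + interest = C$272,550.0000 + C$33,858.4432… = C$306,408.44

C$306,408.44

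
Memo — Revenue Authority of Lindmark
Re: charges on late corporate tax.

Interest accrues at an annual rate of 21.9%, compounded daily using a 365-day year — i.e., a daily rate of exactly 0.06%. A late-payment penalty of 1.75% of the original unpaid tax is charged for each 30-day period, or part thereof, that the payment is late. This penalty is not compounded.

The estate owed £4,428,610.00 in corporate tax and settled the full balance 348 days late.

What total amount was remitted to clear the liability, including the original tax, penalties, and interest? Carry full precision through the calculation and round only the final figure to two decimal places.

Penalty periods: ⌈348/30⌉ = 12; penalty = 12 × 1.75% × £4,428,610.00 = £930,008.10
Interest: £4,428,610.00 × ((1 + 0.0006)^348 − 1) = £4,428,610.00 × 0.23212138… = £1,027,975.0759…
Total = £4,428,610.00 + £930,008.1000 + £1,027,975.0759… = £6,386,593.18

£6,386,593.18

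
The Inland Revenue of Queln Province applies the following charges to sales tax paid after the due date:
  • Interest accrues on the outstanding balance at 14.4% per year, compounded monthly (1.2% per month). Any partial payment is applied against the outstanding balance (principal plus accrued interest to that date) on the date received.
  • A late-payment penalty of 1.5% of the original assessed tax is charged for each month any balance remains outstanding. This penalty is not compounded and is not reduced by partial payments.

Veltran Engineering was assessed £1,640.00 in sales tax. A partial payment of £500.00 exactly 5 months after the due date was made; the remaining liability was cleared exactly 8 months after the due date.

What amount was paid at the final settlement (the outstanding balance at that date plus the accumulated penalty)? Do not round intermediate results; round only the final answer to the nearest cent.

£1,482.80

Balance at month 5: £1,640.0000 × (1 + 0.012)^5 = £1,740.7901…
After £500.00 payment: £1,740.7901… − £500.00 = £1,240.7901…
Balance at month 8: £1,240.7901… × (1 + 0.012)^3 = £1,285.9967…
Penalty: 8 × 1.5% × £1,640.00 = £196.80
Final settlement = outstanding balance + penalty = £1,285.9967… + £196.80 = £1,482.80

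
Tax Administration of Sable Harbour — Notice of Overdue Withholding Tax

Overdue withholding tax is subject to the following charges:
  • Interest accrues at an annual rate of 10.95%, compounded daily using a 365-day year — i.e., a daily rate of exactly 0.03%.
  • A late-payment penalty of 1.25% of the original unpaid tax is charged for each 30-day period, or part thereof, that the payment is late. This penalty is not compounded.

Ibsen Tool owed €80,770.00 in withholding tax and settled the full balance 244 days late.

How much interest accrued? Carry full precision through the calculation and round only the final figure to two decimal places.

€6,133.18

Interest: €80,770.00 × ((1 + 0.0003)^244 − 1) = €80,770.00 × 0.07593389… = €6,133.1805…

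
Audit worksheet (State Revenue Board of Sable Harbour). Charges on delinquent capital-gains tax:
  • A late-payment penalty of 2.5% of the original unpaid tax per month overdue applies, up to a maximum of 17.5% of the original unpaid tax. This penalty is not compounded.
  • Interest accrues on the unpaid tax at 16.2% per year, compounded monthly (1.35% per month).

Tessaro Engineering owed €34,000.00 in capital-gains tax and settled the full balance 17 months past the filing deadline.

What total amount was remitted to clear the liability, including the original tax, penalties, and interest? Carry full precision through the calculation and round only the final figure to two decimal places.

Penalty (uncapped): 17 × 2.5% × €34,000.00 = €14,450.00; cap = 17.5% × €34,000.00 = €5,950.00 → penalty = €5,950.00
Interest: €34,000.00 × ((1 + 0.0135)^17 − 1) = €34,000.00 × 0.2560410… = €8,705.3926…
Total = €34,000.00 + €5,950.0000 + €8,705.3926… = €48,655.39

€48,655.39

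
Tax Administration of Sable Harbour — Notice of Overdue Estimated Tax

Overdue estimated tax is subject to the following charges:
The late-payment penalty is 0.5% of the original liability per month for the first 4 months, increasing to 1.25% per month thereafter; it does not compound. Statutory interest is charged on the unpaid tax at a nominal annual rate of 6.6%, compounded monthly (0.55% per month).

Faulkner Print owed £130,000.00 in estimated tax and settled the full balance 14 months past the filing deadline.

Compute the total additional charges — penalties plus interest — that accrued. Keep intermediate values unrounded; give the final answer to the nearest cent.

£29,225.85

Penalty, months 1–4: 4 × 0.5% × £130,000.00 = £2,600.00
Penalty, months 5–14: 10 × 1.25% × £130,000.00 = £16,250.00
Interest: £130,000.00 × ((1 + 0.0055)^14 − 1) = £130,000.00 × 0.0798142… = £10,375.8508…
Penalties + interest = £18,850.0000 + £10,375.8508… = £29,225.85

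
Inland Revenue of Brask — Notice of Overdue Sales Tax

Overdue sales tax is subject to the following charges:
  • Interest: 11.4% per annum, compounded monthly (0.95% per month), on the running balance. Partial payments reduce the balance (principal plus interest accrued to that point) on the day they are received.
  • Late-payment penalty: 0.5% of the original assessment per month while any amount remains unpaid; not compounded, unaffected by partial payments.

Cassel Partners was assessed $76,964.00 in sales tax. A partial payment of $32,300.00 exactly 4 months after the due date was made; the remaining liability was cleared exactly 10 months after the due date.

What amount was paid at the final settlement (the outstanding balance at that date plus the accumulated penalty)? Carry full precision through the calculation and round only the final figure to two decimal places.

Balance at month 4: $76,964.0000 × (1 + 0.0095)^4 = $79,930.5726…
After $32,300.00 payment: $79,930.5726… − $32,300.00 = $47,630.5726…
Balance at month 10: $47,630.5726… × (1 + 0.0095)^6 = $50,410.8177…
Penalty: 10 × 0.5% × $76,964.00 = $3,848.20
Final settlement = outstanding balance + penalty = $50,410.8177… + $3,848.20 = $54,259.02

$54,259.02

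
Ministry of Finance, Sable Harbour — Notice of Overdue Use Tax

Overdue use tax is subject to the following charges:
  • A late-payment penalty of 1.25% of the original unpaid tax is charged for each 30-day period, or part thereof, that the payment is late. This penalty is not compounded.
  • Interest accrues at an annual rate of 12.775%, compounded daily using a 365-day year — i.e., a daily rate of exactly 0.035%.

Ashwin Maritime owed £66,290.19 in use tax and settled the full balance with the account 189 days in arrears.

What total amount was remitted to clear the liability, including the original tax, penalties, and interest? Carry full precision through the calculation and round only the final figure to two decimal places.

£76,623.15

Penalty periods: ⌈189/30⌉ = 7; penalty = 7 × 1.25% × £66,290.19 = £5,800.39…
Interest: £66,290.19 × ((1 + 0.00035)^189 − 1) = £66,290.19 × 0.06837460… = £4,532.5651…
Total = £66,290.19 + £5,800.3916… + £4,532.5651… = £76,623.15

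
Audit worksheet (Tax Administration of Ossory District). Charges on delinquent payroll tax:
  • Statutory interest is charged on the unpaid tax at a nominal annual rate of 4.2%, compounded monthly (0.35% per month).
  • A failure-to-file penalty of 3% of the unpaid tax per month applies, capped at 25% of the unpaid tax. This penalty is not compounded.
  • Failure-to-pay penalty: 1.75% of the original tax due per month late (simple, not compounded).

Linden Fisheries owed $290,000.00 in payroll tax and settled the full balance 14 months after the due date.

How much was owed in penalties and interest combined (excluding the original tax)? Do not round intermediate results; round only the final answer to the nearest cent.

$158,087.85

Failure-to-file: 14 × 3% × $290,000.00 = $121,800.00, capped at 25% × $290,000.00 = $72,500.00
Failure-to-pay penalty: 14 × 1.75% × $290,000.00 = $71,050.00
Interest: $290,000.00 × ((1 + 0.0035)^14 − 1) = $290,000.00 × 0.0501305… = $14,537.8473…
Penalties + interest = $143,550.0000 + $14,537.8473… = $158,087.85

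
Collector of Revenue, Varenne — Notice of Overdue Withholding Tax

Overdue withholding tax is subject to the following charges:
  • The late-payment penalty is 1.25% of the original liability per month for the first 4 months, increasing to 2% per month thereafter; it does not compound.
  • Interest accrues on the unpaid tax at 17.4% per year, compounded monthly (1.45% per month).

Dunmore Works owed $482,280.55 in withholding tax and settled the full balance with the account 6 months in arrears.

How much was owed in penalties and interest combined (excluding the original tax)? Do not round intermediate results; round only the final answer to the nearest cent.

$86,914.38

Penalty, months 1–4: 4 × 1.25% × $482,280.55 = $24,114.03…
Penalty, months 5–6: 2 × 2% × $482,280.55 = $19,291.22…
Interest: $482,280.55 × ((1 + 0.0145)^6 − 1) = $482,280.55 × 0.0902154… = $43,509.1276…
Penalties + interest = $43,405.2495 + $43,509.1276… = $86,914.38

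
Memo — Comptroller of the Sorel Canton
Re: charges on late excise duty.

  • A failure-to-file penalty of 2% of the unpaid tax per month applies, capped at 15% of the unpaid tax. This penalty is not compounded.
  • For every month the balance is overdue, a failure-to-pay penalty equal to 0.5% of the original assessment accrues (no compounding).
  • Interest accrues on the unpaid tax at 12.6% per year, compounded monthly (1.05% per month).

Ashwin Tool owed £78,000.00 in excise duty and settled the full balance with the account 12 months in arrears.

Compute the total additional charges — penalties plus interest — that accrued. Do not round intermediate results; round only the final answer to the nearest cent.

£26,795.91

Failure-to-file: 12 × 2% × £78,000.00 = £18,720.00, capped at 15% × £78,000.00 = £11,700.00
Failure-to-pay penalty = 0.5% × £78,000.00 × 12 mo = £4,680.00
Interest: £78,000.00 × ((1 + 0.0105)^12 − 1) = £78,000.00 × 0.1335373… = £10,415.9091…
Penalties + interest = £16,380.0000 + £10,415.9091… = £26,795.91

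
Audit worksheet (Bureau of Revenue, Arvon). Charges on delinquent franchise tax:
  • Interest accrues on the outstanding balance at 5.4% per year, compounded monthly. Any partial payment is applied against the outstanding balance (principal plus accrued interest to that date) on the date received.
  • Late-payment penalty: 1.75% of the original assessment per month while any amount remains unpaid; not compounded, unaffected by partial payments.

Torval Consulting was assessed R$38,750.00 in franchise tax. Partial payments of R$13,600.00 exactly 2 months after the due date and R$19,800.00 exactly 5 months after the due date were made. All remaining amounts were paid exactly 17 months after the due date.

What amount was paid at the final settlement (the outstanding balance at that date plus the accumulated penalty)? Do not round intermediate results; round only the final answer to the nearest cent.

Monthly rate = 5.4% ÷ 12 = 0.45%
Balance at month 2: R$38,750.0000 × (1 + 0.0045)^2 = R$39,099.5347…
After R$13,600.00 payment: R$39,099.5347… − R$13,600.00 = R$25,499.5347…
Balance at month 5: R$25,499.5347… × (1 + 0.0045)^3 = R$25,845.3298…
After R$19,800.00 payment: R$25,845.3298… − R$19,800.00 = R$6,045.3298…
Balance at month 17: R$6,045.3298… × (1 + 0.0045)^12 = R$6,379.9796…
Penalty: 17 × 1.75% × R$38,750.00 = R$11,528.13…
Final settlement = outstanding balance + penalty = R$6,379.9796… + R$11,528.13… = R$17,908.10

R$17,908.10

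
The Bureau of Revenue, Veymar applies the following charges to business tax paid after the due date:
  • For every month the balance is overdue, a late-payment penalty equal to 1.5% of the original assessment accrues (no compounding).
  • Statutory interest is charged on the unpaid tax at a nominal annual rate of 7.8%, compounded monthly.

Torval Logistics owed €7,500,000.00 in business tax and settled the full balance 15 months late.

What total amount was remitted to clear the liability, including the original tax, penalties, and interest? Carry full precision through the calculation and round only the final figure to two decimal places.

€9,952,977.57

Late-payment penalty: 15 × 1.5% × €7,500,000.00 = €1,687,500.00
Interest (7.8%/yr ÷ 12 = 0.65%/month): €7,500,000.00 × ((1 + 0.0065)^15 − 1) = €765,477.5716…
Total = €7,500,000.00 + €1,687,500.0000 + €765,477.5716… = €9,952,977.57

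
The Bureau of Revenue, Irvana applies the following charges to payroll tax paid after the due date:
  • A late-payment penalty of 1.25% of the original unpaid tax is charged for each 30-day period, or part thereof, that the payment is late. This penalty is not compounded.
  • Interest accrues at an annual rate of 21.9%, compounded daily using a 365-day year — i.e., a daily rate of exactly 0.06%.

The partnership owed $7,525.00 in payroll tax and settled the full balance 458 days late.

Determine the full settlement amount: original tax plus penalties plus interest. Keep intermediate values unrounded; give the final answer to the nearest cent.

Penalty periods: ⌈458/30⌉ = 16; penalty = 16 × 1.25% × $7,525.00 = $1,505.00
Interest: $7,525.00 × ((1 + 0.0006)^458 − 1) = $7,525.00 × 0.31615893… = $2,379.0959…
Total = $7,525.00 + $1,505.0000 + $2,379.0959… = $11,409.10

$11,409.10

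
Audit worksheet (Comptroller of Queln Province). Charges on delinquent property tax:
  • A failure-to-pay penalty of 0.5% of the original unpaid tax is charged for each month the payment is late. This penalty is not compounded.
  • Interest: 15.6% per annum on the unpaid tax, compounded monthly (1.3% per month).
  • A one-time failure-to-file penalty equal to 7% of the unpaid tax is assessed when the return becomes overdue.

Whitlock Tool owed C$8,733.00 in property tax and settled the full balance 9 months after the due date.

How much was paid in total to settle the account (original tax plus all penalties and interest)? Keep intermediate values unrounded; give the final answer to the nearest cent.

Failure-to-file penalty: 7% × C$8,733.00 = C$611.31
Failure-to-pay penalty = 0.5% × C$8,733.00 × 9 mo = C$392.99…
Interest: C$8,733.00 × ((1 + 0.013)^9 − 1) = C$8,733.00 × 0.1232722… = C$1,076.5361…
Total = C$8,733.00 + C$1,004.2950 + C$1,076.5361… = C$10,813.83

C$10,813.83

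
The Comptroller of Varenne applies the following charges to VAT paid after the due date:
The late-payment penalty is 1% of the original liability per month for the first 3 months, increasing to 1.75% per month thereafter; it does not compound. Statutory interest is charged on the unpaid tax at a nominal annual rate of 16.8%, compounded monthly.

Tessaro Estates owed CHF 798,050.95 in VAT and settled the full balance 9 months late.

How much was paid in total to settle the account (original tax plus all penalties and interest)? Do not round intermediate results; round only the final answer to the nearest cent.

CHF 1,012,161.16

Penalty, months 1–3: 3 × 1% × CHF 798,050.95 = CHF 23,941.53…
Penalty, months 4–9: 6 × 1.75% × CHF 798,050.95 = CHF 83,795.35…
Interest (16.8%/yr ÷ 12 = 1.4%/month): CHF 798,050.95 × ((1 + 0.014)^9 − 1) = CHF 106,373.3322…
Total = CHF 798,050.95 + CHF 107,736.8783… + CHF 106,373.3322… = CHF 1,012,161.16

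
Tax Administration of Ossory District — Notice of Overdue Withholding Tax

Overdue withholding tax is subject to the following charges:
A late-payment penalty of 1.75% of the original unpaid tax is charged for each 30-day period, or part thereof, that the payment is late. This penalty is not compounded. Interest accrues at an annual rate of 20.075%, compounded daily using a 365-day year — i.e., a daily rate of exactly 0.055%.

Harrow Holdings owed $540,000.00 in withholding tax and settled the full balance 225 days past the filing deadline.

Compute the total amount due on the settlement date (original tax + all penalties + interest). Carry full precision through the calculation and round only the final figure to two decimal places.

Penalty periods: ⌈225/30⌉ = 8; penalty = 8 × 1.75% × $540,000.00 = $75,600.00
Interest: $540,000.00 × ((1 + 0.00055)^225 − 1) = $540,000.00 × 0.13169440… = $71,114.9776…
Total = $540,000.00 + $75,600.0000 + $71,114.9776… = $686,714.98

$686,714.98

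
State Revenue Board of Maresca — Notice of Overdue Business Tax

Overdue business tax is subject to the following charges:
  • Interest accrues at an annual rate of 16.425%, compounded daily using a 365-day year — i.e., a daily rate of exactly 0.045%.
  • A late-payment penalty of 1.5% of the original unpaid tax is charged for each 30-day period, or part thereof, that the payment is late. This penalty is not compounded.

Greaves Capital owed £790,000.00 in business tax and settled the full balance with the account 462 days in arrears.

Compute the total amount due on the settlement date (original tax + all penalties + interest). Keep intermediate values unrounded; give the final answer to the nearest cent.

£1,162,115.66

Penalty periods: ⌈462/30⌉ = 16; penalty = 16 × 1.5% × £790,000.00 = £189,600.00
Interest: £790,000.00 × ((1 + 0.00045)^462 − 1) = £790,000.00 × 0.23103249… = £182,515.6637…
Total = £790,000.00 + £189,600.0000 + £182,515.6637… = £1,162,115.66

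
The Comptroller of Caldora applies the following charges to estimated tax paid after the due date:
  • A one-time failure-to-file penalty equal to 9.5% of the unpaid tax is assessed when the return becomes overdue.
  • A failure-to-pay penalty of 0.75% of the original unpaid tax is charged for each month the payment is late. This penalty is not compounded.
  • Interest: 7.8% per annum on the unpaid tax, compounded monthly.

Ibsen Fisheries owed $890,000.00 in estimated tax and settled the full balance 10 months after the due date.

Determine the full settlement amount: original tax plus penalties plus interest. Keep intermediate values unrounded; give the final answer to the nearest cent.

$1,100,871.78

Failure-to-file penalty: 9.5% × $890,000.00 = $84,550.00
Failure-to-pay penalty: 10 × 0.75% × $890,000.00 = $66,750.00
Interest (7.8%/yr ÷ 12 = 0.65%/month): $890,000.00 × ((1 + 0.0065)^10 − 1) = $59,571.7787…
Total = $890,000.00 + $151,300.0000 + $59,571.7787… = $1,100,871.78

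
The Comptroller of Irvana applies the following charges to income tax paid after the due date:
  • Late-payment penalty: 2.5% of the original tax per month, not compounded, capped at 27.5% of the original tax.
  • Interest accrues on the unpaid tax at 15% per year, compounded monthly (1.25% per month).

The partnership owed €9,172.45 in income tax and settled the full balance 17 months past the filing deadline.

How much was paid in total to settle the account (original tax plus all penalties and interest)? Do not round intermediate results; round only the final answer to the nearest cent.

Penalty (uncapped): 17 × 2.5% × €9,172.45 = €3,898.29…; cap = 27.5% × €9,172.45 = €2,522.42… → penalty = €2,522.42…
Interest: €9,172.45 × ((1 + 0.0125)^17 − 1) = €9,172.45 × 0.2351382… = €2,156.7931…
Total = €9,172.45 + €2,522.4238… + €2,156.7931… = €13,851.67

€13,851.67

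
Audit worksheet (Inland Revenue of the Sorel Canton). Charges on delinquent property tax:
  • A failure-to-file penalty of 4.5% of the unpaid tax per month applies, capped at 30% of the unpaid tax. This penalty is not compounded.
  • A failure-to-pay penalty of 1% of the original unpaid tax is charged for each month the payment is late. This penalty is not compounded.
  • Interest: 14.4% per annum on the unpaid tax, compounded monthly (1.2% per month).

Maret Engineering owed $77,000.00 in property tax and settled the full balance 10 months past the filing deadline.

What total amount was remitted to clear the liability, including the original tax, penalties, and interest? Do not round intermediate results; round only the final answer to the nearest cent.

Failure-to-file: 10 × 4.5% × $77,000.00 = $34,650.00, capped at 30% × $77,000.00 = $23,100.00
Failure-to-pay penalty = 1% × $77,000.00 × 10 mo = $7,700.00
Interest: $77,000.00 × ((1 + 0.012)^10 − 1) = $77,000.00 × 0.1266918… = $9,755.2669…
Total = $77,000.00 + $30,800.0000 + $9,755.2669… = $117,555.27

$117,555.27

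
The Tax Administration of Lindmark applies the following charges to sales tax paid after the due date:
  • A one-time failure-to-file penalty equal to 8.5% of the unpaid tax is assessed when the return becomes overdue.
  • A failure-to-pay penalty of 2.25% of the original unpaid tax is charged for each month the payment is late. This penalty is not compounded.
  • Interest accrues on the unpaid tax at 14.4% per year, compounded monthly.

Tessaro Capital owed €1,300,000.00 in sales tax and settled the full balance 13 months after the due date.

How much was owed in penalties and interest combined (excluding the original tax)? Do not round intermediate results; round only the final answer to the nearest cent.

Failure-to-file penalty: 8.5% × €1,300,000.00 = €110,500.00
Failure-to-pay penalty: 13 × 2.25% × €1,300,000.00 = €380,250.00
Interest (14.4%/yr ÷ 12 = 1.2%/month): €1,300,000.00 × ((1 + 0.012)^13 − 1) = €218,063.7676…
Penalties + interest = €490,750.0000 + €218,063.7676… = €708,813.77

€708,813.77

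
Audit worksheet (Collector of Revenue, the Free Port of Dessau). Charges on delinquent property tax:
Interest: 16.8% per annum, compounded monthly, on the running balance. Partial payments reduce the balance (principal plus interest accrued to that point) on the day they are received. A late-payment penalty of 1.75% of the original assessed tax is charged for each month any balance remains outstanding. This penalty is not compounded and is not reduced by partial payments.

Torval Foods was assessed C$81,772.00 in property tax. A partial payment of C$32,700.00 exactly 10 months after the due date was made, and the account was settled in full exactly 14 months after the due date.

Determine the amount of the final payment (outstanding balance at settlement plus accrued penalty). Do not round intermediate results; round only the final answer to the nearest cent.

Monthly rate = 16.8% ÷ 12 = 1.4%
Balance at month 10: C$81,772.0000 × (1 + 0.014)^10 = C$93,968.9058…
After C$32,700.00 payment: C$93,968.9058… − C$32,700.00 = C$61,268.9058…
Balance at month 14: C$61,268.9058… × (1 + 0.014)^4 = C$64,772.6916…
Penalty: 14 × 1.75% × C$81,772.00 = C$20,034.14
Final settlement = outstanding balance + penalty = C$64,772.6916… + C$20,034.14 = C$84,806.83

C$84,806.83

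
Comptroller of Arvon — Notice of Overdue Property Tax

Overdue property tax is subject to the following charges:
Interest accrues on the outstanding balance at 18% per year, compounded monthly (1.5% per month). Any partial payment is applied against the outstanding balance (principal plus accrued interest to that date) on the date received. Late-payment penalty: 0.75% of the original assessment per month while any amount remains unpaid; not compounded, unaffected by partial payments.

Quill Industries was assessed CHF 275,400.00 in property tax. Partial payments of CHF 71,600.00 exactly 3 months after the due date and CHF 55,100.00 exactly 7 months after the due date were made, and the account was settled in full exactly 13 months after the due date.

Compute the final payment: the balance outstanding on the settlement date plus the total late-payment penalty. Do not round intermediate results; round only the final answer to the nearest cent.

Balance at month 3: CHF 275,400.0000 × (1 + 0.015)^3 = CHF 287,979.8245…
After CHF 71,600.00 payment: CHF 287,979.8245… − CHF 71,600.00 = CHF 216,379.8245…
Balance at month 7: CHF 216,379.8245… × (1 + 0.015)^4 = CHF 229,657.6588…
After CHF 55,100.00 payment: CHF 229,657.6588… − CHF 55,100.00 = CHF 174,557.6588…
Balance at month 13: CHF 174,557.6588… × (1 + 0.015)^6 = CHF 190,868.8962…
Penalty: 13 × 0.75% × CHF 275,400.00 = CHF 26,851.50
Final settlement = outstanding balance + penalty = CHF 190,868.8962… + CHF 26,851.50 = CHF 217,720.40

CHF 217,720.40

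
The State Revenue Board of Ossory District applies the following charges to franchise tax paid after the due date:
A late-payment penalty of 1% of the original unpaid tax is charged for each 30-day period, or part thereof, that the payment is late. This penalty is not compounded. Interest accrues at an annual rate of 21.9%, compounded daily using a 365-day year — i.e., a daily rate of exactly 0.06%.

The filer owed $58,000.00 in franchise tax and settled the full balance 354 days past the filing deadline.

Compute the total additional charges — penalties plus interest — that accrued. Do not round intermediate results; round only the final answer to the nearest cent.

Penalty periods: ⌈354/30⌉ = 12; penalty = 12 × 1% × $58,000.00 = $6,960.00
Interest: $58,000.00 × ((1 + 0.0006)^354 − 1) = $58,000.00 × 0.23656368… = $13,720.6933…
Penalties + interest = $6,960.0000 + $13,720.6933… = $20,680.69

$20,680.69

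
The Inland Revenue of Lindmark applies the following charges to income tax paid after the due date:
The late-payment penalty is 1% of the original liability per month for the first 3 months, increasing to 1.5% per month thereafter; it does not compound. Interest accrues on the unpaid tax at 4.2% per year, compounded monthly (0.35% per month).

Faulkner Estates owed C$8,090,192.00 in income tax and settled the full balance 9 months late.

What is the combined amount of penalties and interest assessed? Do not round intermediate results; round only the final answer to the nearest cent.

C$1,229,261.15

Penalty, months 1–3: 3 × 1% × C$8,090,192.00 = C$242,705.76
Penalty, months 4–9: 6 × 1.5% × C$8,090,192.00 = C$728,117.28
Interest: C$8,090,192.00 × ((1 + 0.0035)^9 − 1) = C$8,090,192.00 × 0.0319446… = C$258,438.1130…
Penalties + interest = C$970,823.0400 + C$258,438.1130… = C$1,229,261.15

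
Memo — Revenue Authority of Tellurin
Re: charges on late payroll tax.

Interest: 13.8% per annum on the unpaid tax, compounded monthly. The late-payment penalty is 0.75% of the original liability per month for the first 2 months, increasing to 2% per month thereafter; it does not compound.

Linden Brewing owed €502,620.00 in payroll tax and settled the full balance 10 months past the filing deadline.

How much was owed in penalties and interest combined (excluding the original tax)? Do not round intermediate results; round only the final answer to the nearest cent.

Penalty, months 1–2: 2 × 0.75% × €502,620.00 = €7,539.30
Penalty, months 3–10: 8 × 2% × €502,620.00 = €80,419.20
Interest (13.8%/yr ÷ 12 = 1.15%/month): €502,620.00 × ((1 + 0.0115)^10 − 1) = €60,886.1197…
Penalties + interest = €87,958.5000 + €60,886.1197… = €148,844.62

€148,844.62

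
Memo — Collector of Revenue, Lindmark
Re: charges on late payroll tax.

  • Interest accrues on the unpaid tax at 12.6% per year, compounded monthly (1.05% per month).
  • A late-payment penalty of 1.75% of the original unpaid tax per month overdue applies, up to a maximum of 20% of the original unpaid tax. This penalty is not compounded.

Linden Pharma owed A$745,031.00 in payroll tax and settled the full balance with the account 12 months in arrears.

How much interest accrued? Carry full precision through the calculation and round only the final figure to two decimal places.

Interest: A$745,031.00 × ((1 + 0.0105)^12 − 1) = A$745,031.00 × 0.1335373… = A$99,489.4256…

A$99,489.43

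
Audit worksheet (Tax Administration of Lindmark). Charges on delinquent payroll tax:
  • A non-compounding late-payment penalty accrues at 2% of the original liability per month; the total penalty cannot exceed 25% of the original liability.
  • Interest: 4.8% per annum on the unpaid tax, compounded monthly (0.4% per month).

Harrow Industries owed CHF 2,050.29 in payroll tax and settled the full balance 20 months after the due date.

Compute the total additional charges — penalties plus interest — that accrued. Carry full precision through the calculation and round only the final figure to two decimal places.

Penalty (uncapped): 20 × 2% × CHF 2,050.29 = CHF 820.12…; cap = 25% × CHF 2,050.29 = CHF 512.57… → penalty = CHF 512.57…
Interest: CHF 2,050.29 × ((1 + 0.004)^20 − 1) = CHF 2,050.29 × 0.0831142… = CHF 170.4082…
Penalties + interest = CHF 512.5725 + CHF 170.4082… = CHF 682.98

CHF 682.98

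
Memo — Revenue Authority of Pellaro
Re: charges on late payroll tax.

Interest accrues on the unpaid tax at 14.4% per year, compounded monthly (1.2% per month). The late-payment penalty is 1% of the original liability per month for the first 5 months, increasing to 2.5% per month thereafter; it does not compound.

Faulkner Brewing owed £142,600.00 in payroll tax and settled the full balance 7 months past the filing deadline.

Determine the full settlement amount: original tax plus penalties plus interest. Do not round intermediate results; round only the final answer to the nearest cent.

Penalty, months 1–5: 5 × 1% × £142,600.00 = £7,130.00
Penalty, months 6–7: 2 × 2.5% × £142,600.00 = £7,130.00
Interest: £142,600.00 × ((1 + 0.012)^7 − 1) = £142,600.00 × 0.0870852… = £12,418.3511…
Total = £142,600.00 + £14,260.0000 + £12,418.3511… = £169,278.35

£169,278.35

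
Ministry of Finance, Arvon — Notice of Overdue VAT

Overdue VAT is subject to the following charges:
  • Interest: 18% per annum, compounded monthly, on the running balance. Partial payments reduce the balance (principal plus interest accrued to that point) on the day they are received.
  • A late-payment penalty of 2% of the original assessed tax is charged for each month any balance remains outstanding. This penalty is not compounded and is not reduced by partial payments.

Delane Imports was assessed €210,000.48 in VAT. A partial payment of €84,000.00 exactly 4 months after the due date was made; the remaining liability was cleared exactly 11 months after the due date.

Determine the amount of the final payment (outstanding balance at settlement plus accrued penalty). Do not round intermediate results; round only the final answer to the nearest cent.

Monthly rate = 18% ÷ 12 = 1.5%
Balance at month 4: €210,000.4800 × (1 + 0.015)^4 = €222,886.8551…
After €84,000.00 payment: €222,886.8551… − €84,000.00 = €138,886.8551…
Balance at month 11: €138,886.8551… × (1 + 0.015)^7 = €154,142.8696…
Penalty: 11 × 2% × €210,000.48 = €46,200.11…
Final settlement = outstanding balance + penalty = €154,142.8696… + €46,200.11… = €200,342.98

€200,342.98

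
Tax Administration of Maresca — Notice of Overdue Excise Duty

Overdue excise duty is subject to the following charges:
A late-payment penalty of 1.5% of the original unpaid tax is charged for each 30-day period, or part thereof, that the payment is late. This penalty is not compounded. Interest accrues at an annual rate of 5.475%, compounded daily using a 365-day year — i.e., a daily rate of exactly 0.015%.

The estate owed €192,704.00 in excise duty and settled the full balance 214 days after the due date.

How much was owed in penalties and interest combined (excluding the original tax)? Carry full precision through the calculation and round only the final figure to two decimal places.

Penalty periods: ⌈214/30⌉ = 8; penalty = 8 × 1.5% × €192,704.00 = €23,124.48
Interest: €192,704.00 × ((1 + 0.00015)^214 − 1) = €192,704.00 × 0.03261828… = €6,285.6723…
Penalties + interest = €23,124.4800 + €6,285.6723… = €29,410.15

€29,410.15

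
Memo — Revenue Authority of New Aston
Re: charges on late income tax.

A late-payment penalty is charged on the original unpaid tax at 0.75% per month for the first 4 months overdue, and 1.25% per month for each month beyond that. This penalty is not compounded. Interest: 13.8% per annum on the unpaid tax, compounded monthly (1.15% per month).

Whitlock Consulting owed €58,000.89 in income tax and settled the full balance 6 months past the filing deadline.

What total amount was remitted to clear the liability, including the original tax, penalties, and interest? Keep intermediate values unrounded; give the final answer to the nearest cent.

€65,309.84

Penalty, months 1–4: 4 × 0.75% × €58,000.89 = €1,740.03…
Penalty, months 5–6: 2 × 1.25% × €58,000.89 = €1,450.02…
Interest: €58,000.89 × ((1 + 0.0115)^6 − 1) = €58,000.89 × 0.0710144… = €4,118.9002…
Total = €58,000.89 + €3,190.0490… + €4,118.9002… = €65,309.84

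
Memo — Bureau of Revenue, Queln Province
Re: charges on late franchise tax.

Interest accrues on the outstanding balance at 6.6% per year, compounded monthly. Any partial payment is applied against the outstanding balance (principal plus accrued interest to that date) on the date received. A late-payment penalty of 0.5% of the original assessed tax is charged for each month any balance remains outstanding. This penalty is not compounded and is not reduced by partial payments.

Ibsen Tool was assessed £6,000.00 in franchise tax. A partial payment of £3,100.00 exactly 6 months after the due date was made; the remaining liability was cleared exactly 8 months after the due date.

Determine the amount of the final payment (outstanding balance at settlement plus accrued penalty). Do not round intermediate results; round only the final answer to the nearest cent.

£3,374.94

Monthly rate = 6.6% ÷ 12 = 0.55%
Balance at month 6: £6,000.0000 × (1 + 0.0055)^6 = £6,200.7425…
After £3,100.00 payment: £6,200.7425… − £3,100.00 = £3,100.7425…
Balance at month 8: £3,100.7425… × (1 + 0.0055)^2 = £3,134.9445…
Penalty: 8 × 0.5% × £6,000.00 = £240.00
Final settlement = outstanding balance + penalty = £3,134.9445… + £240.00 = £3,374.94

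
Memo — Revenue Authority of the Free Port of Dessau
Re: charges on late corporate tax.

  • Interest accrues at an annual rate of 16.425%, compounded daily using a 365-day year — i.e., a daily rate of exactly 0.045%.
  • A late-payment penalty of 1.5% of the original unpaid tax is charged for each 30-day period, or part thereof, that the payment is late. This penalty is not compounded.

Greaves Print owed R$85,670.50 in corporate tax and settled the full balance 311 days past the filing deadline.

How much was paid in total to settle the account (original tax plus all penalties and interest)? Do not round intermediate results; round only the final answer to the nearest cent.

Penalty periods: ⌈311/30⌉ = 11; penalty = 11 × 1.5% × R$85,670.50 = R$14,135.63…
Interest: R$85,670.50 × ((1 + 0.00045)^311 − 1) = R$85,670.50 × 0.15018008… = R$12,866.0025…
Total = R$85,670.50 + R$14,135.6325 + R$12,866.0025… = R$112,672.13

R$112,672.13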